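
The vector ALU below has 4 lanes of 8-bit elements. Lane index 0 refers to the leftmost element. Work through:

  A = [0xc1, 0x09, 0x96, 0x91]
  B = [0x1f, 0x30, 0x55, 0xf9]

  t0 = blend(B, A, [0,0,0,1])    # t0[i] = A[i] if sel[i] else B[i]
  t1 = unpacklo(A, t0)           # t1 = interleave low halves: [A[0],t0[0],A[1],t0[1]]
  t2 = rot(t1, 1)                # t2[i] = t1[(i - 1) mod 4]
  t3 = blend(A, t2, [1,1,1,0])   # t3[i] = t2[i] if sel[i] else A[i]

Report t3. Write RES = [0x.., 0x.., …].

RES = [ 0x30  0xc1  0x1f  0x91 ]

t0 = [0x1f, 0x30, 0x55, 0x91]
t1 = [0xc1, 0x1f, 0x09, 0x30]
t2 = [0x30, 0xc1, 0x1f, 0x09]
t3 = [0x30, 0xc1, 0x1f, 0x91]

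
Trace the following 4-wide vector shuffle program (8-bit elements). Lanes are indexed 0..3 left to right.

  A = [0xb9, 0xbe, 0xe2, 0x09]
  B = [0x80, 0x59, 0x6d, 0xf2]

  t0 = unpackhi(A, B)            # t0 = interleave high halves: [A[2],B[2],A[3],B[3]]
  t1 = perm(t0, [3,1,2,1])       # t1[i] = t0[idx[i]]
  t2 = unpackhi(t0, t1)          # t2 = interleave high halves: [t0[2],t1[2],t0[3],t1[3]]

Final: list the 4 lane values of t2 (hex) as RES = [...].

RES = [0x09, 0x09, 0xf2, 0x6d]

  t0: e2 6d 09 f2
  t1: f2 6d 09 6d
  t2: 09 09 f2 6d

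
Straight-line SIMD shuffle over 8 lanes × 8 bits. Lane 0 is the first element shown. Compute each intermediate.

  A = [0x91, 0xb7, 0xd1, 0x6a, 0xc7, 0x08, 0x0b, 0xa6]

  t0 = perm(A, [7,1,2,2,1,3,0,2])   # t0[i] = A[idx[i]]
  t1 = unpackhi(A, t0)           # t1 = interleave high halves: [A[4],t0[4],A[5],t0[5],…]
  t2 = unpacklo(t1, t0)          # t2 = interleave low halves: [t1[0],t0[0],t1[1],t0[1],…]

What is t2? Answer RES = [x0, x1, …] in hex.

t0 = [0xa6, 0xb7, 0xd1, 0xd1, 0xb7, 0x6a, 0x91, 0xd1]
t1 = [0xc7, 0xb7, 0x08, 0x6a, 0x0b, 0x91, 0xa6, 0xd1]
t2 = [0xc7, 0xa6, 0xb7, 0xb7, 0x08, 0xd1, 0x6a, 0xd1]

RES = [ 0xc7  0xa6  0xb7  0xb7  0x08  0xd1  0x6a  0xd1 ]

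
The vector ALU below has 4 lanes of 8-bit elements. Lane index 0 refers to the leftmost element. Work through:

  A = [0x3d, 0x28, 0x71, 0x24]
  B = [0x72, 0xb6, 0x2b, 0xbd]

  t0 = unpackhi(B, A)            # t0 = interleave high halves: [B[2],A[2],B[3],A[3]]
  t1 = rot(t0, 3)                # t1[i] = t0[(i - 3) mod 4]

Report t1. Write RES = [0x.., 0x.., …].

RES = [ 0x71  0xbd  0x24  0x2b ]

→ t0 |2b|71|bd|24|
→ t1 |71|bd|24|2b|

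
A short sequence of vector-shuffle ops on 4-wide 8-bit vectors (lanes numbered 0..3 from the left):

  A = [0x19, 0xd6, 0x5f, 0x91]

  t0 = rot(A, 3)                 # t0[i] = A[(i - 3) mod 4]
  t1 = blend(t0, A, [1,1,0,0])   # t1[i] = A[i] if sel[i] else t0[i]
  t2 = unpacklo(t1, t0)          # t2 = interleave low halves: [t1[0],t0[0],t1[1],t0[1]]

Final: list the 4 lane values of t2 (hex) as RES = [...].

RES = [0x19, 0xd6, 0xd6, 0x5f]

→ t0 |d6|5f|91|19|
→ t1 |19|d6|91|19|
→ t2 |19|d6|d6|5f|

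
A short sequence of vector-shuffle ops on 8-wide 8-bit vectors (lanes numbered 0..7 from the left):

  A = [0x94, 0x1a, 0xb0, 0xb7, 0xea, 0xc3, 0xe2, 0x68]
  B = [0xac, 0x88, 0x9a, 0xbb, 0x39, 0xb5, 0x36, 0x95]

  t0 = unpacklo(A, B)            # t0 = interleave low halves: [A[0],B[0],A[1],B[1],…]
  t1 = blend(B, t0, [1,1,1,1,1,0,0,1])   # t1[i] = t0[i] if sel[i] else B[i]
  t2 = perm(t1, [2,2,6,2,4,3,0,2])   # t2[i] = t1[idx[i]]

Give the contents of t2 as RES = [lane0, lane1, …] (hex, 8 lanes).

RES = [ 0x1a  0x1a  0x36  0x1a  0xb0  0x88  0x94  0x1a ]

→ t0 |94|ac|1a|88|b0|9a|b7|bb|
→ t1 |94|ac|1a|88|b0|b5|36|bb|
→ t2 |1a|1a|36|1a|b0|88|94|1a|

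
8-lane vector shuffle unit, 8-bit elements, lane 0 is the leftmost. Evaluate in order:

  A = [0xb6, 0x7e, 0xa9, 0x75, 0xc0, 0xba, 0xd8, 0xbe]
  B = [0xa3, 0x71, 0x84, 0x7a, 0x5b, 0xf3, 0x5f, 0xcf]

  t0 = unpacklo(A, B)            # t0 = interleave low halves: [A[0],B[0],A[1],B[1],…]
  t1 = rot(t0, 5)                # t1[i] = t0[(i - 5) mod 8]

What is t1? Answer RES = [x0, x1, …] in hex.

t0 = [0xb6, 0xa3, 0x7e, 0x71, 0xa9, 0x84, 0x75, 0x7a]
t1 = [0x71, 0xa9, 0x84, 0x75, 0x7a, 0xb6, 0xa3, 0x7e]

RES = [ 0x71  0xa9  0x84  0x75  0x7a  0xb6  0xa3  0x7e ]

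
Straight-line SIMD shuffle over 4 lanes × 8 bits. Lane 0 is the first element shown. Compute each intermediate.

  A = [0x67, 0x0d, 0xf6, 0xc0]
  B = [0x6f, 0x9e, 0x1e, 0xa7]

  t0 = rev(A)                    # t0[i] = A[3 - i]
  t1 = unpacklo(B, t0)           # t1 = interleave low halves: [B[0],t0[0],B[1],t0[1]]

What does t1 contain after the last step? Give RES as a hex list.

RES = [ 0x6f  0xc0  0x9e  0xf6 ]

  t0: c0 f6 0d 67
  t1: 6f c0 9e f6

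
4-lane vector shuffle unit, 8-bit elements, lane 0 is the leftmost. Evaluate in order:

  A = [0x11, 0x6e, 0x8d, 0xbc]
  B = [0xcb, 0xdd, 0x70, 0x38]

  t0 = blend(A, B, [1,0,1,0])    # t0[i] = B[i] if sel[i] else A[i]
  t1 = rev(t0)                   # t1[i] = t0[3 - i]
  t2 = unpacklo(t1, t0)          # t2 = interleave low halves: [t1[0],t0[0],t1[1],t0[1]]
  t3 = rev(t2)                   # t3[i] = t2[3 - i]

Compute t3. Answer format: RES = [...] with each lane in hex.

RES = [ 0x6e  0x70  0xcb  0xbc ]

  t0: cb 6e 70 bc
  t1: bc 70 6e cb
  t2: bc cb 70 6e
  t3: 6e 70 cb bc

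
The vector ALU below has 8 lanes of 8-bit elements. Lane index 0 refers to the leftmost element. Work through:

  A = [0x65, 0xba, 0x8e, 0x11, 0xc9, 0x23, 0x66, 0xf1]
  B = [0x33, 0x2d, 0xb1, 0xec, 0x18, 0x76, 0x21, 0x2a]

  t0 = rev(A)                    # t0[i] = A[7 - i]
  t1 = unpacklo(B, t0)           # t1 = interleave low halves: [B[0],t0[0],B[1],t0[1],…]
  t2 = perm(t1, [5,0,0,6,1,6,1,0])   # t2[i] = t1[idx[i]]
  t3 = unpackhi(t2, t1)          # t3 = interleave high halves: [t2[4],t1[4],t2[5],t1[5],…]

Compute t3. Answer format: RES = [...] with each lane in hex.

  t0: f1 66 23 c9 11 8e ba 65
  t1: 33 f1 2d 66 b1 23 ec c9
  t2: 23 33 33 ec f1 ec f1 33
  t3: f1 b1 ec 23 f1 ec 33 c9

RES = [ 0xf1  0xb1  0xec  0x23  0xf1  0xec  0x33  0xc9 ]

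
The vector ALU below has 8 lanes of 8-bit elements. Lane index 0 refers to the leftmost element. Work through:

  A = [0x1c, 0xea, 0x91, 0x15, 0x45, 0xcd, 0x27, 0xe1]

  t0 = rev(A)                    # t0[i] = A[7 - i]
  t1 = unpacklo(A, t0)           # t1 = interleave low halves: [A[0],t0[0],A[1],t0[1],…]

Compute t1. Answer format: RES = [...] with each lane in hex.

RES = [0x1c, 0xe1, 0xea, 0x27, 0x91, 0xcd, 0x15, 0x45]

t0 = [0xe1, 0x27, 0xcd, 0x45, 0x15, 0x91, 0xea, 0x1c]
t1 = [0x1c, 0xe1, 0xea, 0x27, 0x91, 0xcd, 0x15, 0x45]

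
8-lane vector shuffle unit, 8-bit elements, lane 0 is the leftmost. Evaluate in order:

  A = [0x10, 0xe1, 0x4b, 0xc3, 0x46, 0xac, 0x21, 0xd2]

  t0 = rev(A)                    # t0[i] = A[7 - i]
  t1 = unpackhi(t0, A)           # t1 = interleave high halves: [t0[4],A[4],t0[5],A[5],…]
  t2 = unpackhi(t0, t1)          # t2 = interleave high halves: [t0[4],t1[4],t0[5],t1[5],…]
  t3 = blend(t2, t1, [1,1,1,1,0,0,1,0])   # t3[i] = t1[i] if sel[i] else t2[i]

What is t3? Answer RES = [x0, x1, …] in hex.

RES = [0xc3, 0x46, 0x4b, 0xac, 0xe1, 0x10, 0x10, 0xd2]

t0 = [0xd2, 0x21, 0xac, 0x46, 0xc3, 0x4b, 0xe1, 0x10]
t1 = [0xc3, 0x46, 0x4b, 0xac, 0xe1, 0x21, 0x10, 0xd2]
t2 = [0xc3, 0xe1, 0x4b, 0x21, 0xe1, 0x10, 0x10, 0xd2]
t3 = [0xc3, 0x46, 0x4b, 0xac, 0xe1, 0x10, 0x10, 0xd2]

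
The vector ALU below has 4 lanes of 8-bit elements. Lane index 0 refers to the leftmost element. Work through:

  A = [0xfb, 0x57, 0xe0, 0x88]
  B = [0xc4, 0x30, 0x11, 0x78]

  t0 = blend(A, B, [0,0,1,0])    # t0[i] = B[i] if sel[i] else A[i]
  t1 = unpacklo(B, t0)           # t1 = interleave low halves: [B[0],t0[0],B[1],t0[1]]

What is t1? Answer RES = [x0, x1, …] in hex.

RES = [ 0xc4  0xfb  0x30  0x57 ]

  t0: fb 57 11 88
  t1: c4 fb 30 57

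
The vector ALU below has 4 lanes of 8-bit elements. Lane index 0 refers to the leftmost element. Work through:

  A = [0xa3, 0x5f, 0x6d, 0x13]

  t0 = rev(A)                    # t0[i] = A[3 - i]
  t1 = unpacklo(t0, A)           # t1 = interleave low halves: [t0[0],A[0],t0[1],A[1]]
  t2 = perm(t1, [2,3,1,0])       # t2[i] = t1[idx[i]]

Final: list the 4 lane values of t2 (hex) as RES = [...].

RES = [ 0x6d  0x5f  0xa3  0x13 ]

  t0: 13 6d 5f a3
  t1: 13 a3 6d 5f
  t2: 6d 5f a3 13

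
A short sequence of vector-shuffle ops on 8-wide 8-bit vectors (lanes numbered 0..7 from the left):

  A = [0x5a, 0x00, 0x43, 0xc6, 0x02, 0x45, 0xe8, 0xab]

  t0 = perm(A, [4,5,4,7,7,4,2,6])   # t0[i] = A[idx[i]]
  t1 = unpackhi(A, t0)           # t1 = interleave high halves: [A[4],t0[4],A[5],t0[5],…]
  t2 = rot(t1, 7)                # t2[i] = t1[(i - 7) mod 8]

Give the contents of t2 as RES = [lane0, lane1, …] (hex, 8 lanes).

  t0: 02 45 02 ab ab 02 43 e8
  t1: 02 ab 45 02 e8 43 ab e8
  t2: ab 45 02 e8 43 ab e8 02

RES = [0xab, 0x45, 0x02, 0xe8, 0x43, 0xab, 0xe8, 0x02]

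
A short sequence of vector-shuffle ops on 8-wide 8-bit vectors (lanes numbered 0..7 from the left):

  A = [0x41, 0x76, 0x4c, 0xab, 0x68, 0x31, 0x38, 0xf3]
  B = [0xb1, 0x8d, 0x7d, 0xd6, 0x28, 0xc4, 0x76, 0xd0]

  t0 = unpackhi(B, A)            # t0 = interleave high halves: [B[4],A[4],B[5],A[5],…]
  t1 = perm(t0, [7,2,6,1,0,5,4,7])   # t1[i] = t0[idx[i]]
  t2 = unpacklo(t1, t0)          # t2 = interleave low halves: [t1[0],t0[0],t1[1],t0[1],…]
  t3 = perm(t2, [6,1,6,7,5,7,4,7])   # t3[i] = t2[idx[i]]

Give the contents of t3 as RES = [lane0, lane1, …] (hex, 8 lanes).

→ t0 |28|68|c4|31|76|38|d0|f3|
→ t1 |f3|c4|d0|68|28|38|76|f3|
→ t2 |f3|28|c4|68|d0|c4|68|31|
→ t3 |68|28|68|31|c4|31|d0|31|

RES = [ 0x68  0x28  0x68  0x31  0xc4  0x31  0xd0  0x31 ]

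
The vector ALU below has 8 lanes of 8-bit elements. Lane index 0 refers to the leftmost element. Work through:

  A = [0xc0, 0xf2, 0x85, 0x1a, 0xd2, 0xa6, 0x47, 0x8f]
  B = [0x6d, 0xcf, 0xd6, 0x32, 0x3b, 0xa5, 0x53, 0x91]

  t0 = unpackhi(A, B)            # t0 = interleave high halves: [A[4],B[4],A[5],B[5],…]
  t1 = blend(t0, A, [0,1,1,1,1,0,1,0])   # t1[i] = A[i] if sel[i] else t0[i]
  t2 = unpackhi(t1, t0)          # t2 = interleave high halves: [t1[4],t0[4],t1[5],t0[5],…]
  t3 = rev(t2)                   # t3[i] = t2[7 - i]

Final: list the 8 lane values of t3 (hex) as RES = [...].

  t0: d2 3b a6 a5 47 53 8f 91
  t1: d2 f2 85 1a d2 53 47 91
  t2: d2 47 53 53 47 8f 91 91
  t3: 91 91 8f 47 53 53 47 d2

RES = [ 0x91  0x91  0x8f  0x47  0x53  0x53  0x47  0xd2 ]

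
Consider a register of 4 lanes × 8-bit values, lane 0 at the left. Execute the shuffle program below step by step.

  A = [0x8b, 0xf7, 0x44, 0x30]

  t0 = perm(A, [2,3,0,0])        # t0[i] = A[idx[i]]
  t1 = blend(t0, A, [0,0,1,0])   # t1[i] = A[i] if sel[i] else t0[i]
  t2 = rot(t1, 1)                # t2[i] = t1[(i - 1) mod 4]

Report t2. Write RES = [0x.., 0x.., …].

RES = [0x8b, 0x44, 0x30, 0x44]

  t0: 44 30 8b 8b
  t1: 44 30 44 8b
  t2: 8b 44 30 44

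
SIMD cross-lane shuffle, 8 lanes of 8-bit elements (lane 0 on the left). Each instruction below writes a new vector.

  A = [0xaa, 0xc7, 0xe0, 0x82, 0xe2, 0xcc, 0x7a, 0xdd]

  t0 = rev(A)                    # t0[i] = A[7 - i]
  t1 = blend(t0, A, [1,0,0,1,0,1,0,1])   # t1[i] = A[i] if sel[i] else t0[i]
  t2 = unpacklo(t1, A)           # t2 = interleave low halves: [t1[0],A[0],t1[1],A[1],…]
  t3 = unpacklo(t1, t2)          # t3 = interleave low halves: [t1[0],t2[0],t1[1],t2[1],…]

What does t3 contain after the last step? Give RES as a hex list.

t0 = [0xdd, 0x7a, 0xcc, 0xe2, 0x82, 0xe0, 0xc7, 0xaa]
t1 = [0xaa, 0x7a, 0xcc, 0x82, 0x82, 0xcc, 0xc7, 0xdd]
t2 = [0xaa, 0xaa, 0x7a, 0xc7, 0xcc, 0xe0, 0x82, 0x82]
t3 = [0xaa, 0xaa, 0x7a, 0xaa, 0xcc, 0x7a, 0x82, 0xc7]

RES = [ 0xaa  0xaa  0x7a  0xaa  0xcc  0x7a  0x82  0xc7 ]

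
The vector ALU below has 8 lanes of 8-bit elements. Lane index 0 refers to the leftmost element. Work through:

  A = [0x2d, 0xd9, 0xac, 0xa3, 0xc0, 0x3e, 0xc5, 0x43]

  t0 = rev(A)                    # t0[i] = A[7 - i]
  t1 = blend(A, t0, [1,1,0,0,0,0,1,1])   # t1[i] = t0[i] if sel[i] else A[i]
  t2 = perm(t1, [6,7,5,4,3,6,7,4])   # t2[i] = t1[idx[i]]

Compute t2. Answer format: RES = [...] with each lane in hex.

t0 = [0x43, 0xc5, 0x3e, 0xc0, 0xa3, 0xac, 0xd9, 0x2d]
t1 = [0x43, 0xc5, 0xac, 0xa3, 0xc0, 0x3e, 0xd9, 0x2d]
t2 = [0xd9, 0x2d, 0x3e, 0xc0, 0xa3, 0xd9, 0x2d, 0xc0]

RES = [0xd9, 0x2d, 0x3e, 0xc0, 0xa3, 0xd9, 0x2d, 0xc0]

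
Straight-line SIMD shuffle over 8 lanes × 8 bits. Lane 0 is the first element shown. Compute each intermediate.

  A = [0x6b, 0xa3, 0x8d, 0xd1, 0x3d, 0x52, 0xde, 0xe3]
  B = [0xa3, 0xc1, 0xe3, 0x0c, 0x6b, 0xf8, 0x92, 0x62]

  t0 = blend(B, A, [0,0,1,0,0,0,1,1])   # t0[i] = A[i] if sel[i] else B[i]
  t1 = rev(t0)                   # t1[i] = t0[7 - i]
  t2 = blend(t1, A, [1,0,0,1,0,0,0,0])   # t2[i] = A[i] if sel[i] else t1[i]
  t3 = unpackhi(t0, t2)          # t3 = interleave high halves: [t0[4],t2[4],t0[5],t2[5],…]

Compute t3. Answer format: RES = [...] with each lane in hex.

  t0: a3 c1 8d 0c 6b f8 de e3
  t1: e3 de f8 6b 0c 8d c1 a3
  t2: 6b de f8 d1 0c 8d c1 a3
  t3: 6b 0c f8 8d de c1 e3 a3

RES = [0x6b, 0x0c, 0xf8, 0x8d, 0xde, 0xc1, 0xe3, 0xa3]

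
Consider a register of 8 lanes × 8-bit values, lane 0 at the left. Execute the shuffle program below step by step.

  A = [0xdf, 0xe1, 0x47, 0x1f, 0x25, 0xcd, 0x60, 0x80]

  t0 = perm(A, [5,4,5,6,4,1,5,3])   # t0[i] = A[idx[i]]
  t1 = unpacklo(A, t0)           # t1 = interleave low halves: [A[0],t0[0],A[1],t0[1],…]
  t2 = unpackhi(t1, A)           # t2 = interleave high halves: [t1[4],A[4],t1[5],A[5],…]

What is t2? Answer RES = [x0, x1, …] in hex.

RES = [0x47, 0x25, 0xcd, 0xcd, 0x1f, 0x60, 0x60, 0x80]

t0 = [0xcd, 0x25, 0xcd, 0x60, 0x25, 0xe1, 0xcd, 0x1f]
t1 = [0xdf, 0xcd, 0xe1, 0x25, 0x47, 0xcd, 0x1f, 0x60]
t2 = [0x47, 0x25, 0xcd, 0xcd, 0x1f, 0x60, 0x60, 0x80]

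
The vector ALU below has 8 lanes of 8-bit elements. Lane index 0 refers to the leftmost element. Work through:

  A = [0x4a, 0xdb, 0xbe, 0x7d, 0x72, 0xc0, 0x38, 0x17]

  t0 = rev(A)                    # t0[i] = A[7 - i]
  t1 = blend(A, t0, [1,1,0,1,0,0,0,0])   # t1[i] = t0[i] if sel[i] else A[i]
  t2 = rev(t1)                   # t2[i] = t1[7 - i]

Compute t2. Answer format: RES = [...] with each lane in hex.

→ t0 |17|38|c0|72|7d|be|db|4a|
→ t1 |17|38|be|72|72|c0|38|17|
→ t2 |17|38|c0|72|72|be|38|17|

RES = [0x17, 0x38, 0xc0, 0x72, 0x72, 0xbe, 0x38, 0x17]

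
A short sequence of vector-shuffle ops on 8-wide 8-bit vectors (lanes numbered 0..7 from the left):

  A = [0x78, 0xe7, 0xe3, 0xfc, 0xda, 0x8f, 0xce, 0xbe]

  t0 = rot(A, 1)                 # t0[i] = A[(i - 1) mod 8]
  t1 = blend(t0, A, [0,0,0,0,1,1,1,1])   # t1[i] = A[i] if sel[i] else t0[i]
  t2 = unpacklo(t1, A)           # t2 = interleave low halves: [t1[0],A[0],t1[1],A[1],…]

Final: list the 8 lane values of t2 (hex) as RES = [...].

RES = [ 0xbe  0x78  0x78  0xe7  0xe7  0xe3  0xe3  0xfc ]

→ t0 |be|78|e7|e3|fc|da|8f|ce|
→ t1 |be|78|e7|e3|da|8f|ce|be|
→ t2 |be|78|78|e7|e7|e3|e3|fc|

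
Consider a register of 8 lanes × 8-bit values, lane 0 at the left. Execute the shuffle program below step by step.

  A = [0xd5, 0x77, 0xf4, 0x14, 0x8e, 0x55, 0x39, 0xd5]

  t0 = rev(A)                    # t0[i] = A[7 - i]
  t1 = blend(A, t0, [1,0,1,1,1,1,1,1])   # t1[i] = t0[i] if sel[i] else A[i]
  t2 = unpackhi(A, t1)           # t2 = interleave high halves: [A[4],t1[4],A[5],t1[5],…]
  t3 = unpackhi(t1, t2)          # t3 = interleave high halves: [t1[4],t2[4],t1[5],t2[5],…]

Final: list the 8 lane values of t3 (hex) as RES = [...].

t0 = [0xd5, 0x39, 0x55, 0x8e, 0x14, 0xf4, 0x77, 0xd5]
t1 = [0xd5, 0x77, 0x55, 0x8e, 0x14, 0xf4, 0x77, 0xd5]
t2 = [0x8e, 0x14, 0x55, 0xf4, 0x39, 0x77, 0xd5, 0xd5]
t3 = [0x14, 0x39, 0xf4, 0x77, 0x77, 0xd5, 0xd5, 0xd5]

RES = [0x14, 0x39, 0xf4, 0x77, 0x77, 0xd5, 0xd5, 0xd5]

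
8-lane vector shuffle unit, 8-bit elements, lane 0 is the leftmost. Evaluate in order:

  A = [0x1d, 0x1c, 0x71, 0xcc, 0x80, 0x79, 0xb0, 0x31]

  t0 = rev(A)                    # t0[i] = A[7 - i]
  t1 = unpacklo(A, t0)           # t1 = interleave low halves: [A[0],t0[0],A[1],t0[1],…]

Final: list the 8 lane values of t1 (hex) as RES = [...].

t0 = [0x31, 0xb0, 0x79, 0x80, 0xcc, 0x71, 0x1c, 0x1d]
t1 = [0x1d, 0x31, 0x1c, 0xb0, 0x71, 0x79, 0xcc, 0x80]

RES = [ 0x1d  0x31  0x1c  0xb0  0x71  0x79  0xcc  0x80 ]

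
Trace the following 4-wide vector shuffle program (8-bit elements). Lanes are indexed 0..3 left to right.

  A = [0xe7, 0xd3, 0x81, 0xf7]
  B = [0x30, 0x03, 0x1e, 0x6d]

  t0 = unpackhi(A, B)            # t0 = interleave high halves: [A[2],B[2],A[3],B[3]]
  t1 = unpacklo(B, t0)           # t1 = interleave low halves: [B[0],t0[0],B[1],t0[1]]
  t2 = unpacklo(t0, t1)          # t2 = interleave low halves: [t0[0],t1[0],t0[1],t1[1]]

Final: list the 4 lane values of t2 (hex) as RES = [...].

RES = [0x81, 0x30, 0x1e, 0x81]

  t0: 81 1e f7 6d
  t1: 30 81 03 1e
  t2: 81 30 1e 81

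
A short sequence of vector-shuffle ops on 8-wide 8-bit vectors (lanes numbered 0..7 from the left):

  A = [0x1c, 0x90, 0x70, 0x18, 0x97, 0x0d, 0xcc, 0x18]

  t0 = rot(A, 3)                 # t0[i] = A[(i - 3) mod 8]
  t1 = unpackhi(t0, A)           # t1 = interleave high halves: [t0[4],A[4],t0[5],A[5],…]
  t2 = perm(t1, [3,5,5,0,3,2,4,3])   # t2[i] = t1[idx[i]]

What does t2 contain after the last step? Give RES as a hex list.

t0 = [0x0d, 0xcc, 0x18, 0x1c, 0x90, 0x70, 0x18, 0x97]
t1 = [0x90, 0x97, 0x70, 0x0d, 0x18, 0xcc, 0x97, 0x18]
t2 = [0x0d, 0xcc, 0xcc, 0x90, 0x0d, 0x70, 0x18, 0x0d]

RES = [0x0d, 0xcc, 0xcc, 0x90, 0x0d, 0x70, 0x18, 0x0d]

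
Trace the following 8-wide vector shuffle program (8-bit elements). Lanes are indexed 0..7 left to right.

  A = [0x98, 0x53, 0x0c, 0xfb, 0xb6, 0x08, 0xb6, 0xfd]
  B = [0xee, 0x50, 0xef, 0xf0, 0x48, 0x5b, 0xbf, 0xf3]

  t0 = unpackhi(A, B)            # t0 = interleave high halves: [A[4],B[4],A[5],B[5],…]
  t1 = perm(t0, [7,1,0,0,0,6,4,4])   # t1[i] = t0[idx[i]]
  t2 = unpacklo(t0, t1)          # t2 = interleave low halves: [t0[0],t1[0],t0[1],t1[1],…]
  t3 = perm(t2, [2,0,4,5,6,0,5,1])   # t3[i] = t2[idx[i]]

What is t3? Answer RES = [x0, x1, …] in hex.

→ t0 |b6|48|08|5b|b6|bf|fd|f3|
→ t1 |f3|48|b6|b6|b6|fd|b6|b6|
→ t2 |b6|f3|48|48|08|b6|5b|b6|
→ t3 |48|b6|08|b6|5b|b6|b6|f3|

RES = [0x48, 0xb6, 0x08, 0xb6, 0x5b, 0xb6, 0xb6, 0xf3]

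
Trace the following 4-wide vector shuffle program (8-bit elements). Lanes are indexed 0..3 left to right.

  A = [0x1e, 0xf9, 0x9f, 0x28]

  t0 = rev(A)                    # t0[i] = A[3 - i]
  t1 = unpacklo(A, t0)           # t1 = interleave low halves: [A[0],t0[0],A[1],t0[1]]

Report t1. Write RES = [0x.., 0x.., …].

RES = [0x1e, 0x28, 0xf9, 0x9f]

→ t0 |28|9f|f9|1e|
→ t1 |1e|28|f9|9f|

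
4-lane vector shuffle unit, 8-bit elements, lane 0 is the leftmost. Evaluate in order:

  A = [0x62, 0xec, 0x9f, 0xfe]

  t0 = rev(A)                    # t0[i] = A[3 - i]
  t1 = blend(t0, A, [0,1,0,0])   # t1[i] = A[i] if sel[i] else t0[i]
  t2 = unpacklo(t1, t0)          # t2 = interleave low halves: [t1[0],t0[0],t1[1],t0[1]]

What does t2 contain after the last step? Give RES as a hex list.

→ t0 |fe|9f|ec|62|
→ t1 |fe|ec|ec|62|
→ t2 |fe|fe|ec|9f|

RES = [ 0xfe  0xfe  0xec  0x9f ]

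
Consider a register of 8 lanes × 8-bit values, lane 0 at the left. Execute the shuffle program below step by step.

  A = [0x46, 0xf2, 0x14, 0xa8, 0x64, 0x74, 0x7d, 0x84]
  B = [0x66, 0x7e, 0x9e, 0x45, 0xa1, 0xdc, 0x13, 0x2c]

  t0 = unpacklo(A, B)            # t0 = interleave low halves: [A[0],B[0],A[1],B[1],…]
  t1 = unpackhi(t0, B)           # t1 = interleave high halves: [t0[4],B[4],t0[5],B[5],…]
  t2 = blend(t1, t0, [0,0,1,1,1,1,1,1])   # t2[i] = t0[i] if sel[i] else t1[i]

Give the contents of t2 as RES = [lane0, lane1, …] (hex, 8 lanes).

  t0: 46 66 f2 7e 14 9e a8 45
  t1: 14 a1 9e dc a8 13 45 2c
  t2: 14 a1 f2 7e 14 9e a8 45

RES = [0x14, 0xa1, 0xf2, 0x7e, 0x14, 0x9e, 0xa8, 0x45]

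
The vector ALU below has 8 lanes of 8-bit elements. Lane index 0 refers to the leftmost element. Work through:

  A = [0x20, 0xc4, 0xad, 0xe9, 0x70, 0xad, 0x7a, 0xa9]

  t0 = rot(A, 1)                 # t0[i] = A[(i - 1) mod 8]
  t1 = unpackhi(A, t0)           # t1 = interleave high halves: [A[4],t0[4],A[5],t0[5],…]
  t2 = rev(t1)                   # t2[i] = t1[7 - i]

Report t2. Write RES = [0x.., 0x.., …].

t0 = [0xa9, 0x20, 0xc4, 0xad, 0xe9, 0x70, 0xad, 0x7a]
t1 = [0x70, 0xe9, 0xad, 0x70, 0x7a, 0xad, 0xa9, 0x7a]
t2 = [0x7a, 0xa9, 0xad, 0x7a, 0x70, 0xad, 0xe9, 0x70]

RES = [0x7a, 0xa9, 0xad, 0x7a, 0x70, 0xad, 0xe9, 0x70]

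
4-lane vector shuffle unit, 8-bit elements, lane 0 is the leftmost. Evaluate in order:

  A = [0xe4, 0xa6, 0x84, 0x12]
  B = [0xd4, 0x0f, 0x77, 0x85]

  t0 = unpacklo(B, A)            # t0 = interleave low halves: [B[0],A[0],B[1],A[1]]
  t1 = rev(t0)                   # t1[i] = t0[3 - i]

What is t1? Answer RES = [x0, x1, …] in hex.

RES = [ 0xa6  0x0f  0xe4  0xd4 ]

  t0: d4 e4 0f a6
  t1: a6 0f e4 d4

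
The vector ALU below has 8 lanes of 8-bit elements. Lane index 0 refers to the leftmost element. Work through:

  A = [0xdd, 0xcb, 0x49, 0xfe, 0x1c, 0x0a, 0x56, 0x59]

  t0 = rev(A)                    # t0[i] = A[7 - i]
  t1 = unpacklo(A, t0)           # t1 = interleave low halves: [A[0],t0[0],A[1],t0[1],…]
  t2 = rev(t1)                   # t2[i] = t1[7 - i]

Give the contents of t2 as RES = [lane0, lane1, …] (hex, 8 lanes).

RES = [0x1c, 0xfe, 0x0a, 0x49, 0x56, 0xcb, 0x59, 0xdd]

  t0: 59 56 0a 1c fe 49 cb dd
  t1: dd 59 cb 56 49 0a fe 1c
  t2: 1c fe 0a 49 56 cb 59 dd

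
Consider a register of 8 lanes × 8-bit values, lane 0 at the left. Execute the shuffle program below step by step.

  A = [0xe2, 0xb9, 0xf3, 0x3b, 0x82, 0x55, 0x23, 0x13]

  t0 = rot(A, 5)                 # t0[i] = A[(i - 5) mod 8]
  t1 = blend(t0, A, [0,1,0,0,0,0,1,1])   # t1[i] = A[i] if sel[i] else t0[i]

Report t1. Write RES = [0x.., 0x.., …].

  t0: 3b 82 55 23 13 e2 b9 f3
  t1: 3b b9 55 23 13 e2 23 13

RES = [0x3b, 0xb9, 0x55, 0x23, 0x13, 0xe2, 0x23, 0x13]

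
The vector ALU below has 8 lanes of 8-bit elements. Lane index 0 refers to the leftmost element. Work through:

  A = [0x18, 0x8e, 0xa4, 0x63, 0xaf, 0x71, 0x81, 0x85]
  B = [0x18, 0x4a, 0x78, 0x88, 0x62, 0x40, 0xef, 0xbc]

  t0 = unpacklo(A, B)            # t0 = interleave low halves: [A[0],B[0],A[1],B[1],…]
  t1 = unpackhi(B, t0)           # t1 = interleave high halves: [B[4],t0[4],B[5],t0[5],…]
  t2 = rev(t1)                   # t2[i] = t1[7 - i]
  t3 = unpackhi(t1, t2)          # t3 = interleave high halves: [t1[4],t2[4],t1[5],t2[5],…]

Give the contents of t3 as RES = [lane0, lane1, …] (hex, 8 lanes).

→ t0 |18|18|8e|4a|a4|78|63|88|
→ t1 |62|a4|40|78|ef|63|bc|88|
→ t2 |88|bc|63|ef|78|40|a4|62|
→ t3 |ef|78|63|40|bc|a4|88|62|

RES = [0xef, 0x78, 0x63, 0x40, 0xbc, 0xa4, 0x88, 0x62]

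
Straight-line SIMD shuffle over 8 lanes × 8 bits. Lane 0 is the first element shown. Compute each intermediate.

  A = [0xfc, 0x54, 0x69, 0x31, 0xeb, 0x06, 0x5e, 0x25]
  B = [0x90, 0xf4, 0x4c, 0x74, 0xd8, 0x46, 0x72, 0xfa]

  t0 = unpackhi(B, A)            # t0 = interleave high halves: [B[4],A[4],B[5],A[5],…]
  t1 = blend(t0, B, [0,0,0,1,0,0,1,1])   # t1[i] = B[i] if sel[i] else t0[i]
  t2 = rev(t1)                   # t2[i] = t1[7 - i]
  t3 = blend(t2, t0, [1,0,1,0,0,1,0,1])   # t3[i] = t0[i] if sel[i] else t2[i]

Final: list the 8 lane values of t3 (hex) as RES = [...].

t0 = [0xd8, 0xeb, 0x46, 0x06, 0x72, 0x5e, 0xfa, 0x25]
t1 = [0xd8, 0xeb, 0x46, 0x74, 0x72, 0x5e, 0x72, 0xfa]
t2 = [0xfa, 0x72, 0x5e, 0x72, 0x74, 0x46, 0xeb, 0xd8]
t3 = [0xd8, 0x72, 0x46, 0x72, 0x74, 0x5e, 0xeb, 0x25]

RES = [0xd8, 0x72, 0x46, 0x72, 0x74, 0x5e, 0xeb, 0x25]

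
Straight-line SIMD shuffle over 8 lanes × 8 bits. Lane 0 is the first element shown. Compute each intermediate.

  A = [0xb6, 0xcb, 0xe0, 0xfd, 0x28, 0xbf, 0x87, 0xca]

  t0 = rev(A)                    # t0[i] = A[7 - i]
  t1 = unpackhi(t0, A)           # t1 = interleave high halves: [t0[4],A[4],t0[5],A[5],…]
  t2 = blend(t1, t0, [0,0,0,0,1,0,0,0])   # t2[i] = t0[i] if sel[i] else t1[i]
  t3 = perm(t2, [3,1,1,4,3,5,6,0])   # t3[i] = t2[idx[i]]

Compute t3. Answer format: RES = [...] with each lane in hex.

RES = [ 0xbf  0x28  0x28  0xfd  0xbf  0x87  0xb6  0xfd ]

  t0: ca 87 bf 28 fd e0 cb b6
  t1: fd 28 e0 bf cb 87 b6 ca
  t2: fd 28 e0 bf fd 87 b6 ca
  t3: bf 28 28 fd bf 87 b6 fd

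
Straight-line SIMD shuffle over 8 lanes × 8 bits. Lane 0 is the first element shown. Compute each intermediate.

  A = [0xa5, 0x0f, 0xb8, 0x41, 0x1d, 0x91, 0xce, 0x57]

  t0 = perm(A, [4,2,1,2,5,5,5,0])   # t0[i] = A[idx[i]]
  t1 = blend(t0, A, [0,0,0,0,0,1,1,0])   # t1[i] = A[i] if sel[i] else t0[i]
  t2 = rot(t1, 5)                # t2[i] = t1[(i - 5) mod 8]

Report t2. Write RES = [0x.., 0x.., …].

RES = [0xb8, 0x91, 0x91, 0xce, 0xa5, 0x1d, 0xb8, 0x0f]

t0 = [0x1d, 0xb8, 0x0f, 0xb8, 0x91, 0x91, 0x91, 0xa5]
t1 = [0x1d, 0xb8, 0x0f, 0xb8, 0x91, 0x91, 0xce, 0xa5]
t2 = [0xb8, 0x91, 0x91, 0xce, 0xa5, 0x1d, 0xb8, 0x0f]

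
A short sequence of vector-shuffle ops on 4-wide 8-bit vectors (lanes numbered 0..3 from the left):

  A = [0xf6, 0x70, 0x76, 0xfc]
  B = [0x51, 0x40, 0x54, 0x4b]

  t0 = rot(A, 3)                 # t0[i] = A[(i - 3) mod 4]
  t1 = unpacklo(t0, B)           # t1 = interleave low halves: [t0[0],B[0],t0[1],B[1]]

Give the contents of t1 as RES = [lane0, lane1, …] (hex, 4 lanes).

t0 = [0x70, 0x76, 0xfc, 0xf6]
t1 = [0x70, 0x51, 0x76, 0x40]

RES = [0x70, 0x51, 0x76, 0x40]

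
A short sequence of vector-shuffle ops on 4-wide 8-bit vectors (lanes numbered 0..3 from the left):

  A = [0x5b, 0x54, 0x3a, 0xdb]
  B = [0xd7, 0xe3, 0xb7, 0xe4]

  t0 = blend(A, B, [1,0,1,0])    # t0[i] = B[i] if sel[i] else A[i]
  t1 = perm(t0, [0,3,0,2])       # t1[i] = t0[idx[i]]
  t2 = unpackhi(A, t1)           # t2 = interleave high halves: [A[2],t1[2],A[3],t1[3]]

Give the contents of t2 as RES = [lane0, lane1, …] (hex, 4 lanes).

RES = [0x3a, 0xd7, 0xdb, 0xb7]

  t0: d7 54 b7 db
  t1: d7 db d7 b7
  t2: 3a d7 db b7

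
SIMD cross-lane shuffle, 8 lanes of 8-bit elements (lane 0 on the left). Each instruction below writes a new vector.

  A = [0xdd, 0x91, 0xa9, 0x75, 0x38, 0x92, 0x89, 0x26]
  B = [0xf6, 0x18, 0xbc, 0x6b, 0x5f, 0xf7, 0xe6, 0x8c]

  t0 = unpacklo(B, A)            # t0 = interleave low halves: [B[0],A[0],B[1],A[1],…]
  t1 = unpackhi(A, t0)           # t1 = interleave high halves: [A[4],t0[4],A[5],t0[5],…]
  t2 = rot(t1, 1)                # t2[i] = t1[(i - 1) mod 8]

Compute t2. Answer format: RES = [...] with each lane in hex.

RES = [0x75, 0x38, 0xbc, 0x92, 0xa9, 0x89, 0x6b, 0x26]

  t0: f6 dd 18 91 bc a9 6b 75
  t1: 38 bc 92 a9 89 6b 26 75
  t2: 75 38 bc 92 a9 89 6b 26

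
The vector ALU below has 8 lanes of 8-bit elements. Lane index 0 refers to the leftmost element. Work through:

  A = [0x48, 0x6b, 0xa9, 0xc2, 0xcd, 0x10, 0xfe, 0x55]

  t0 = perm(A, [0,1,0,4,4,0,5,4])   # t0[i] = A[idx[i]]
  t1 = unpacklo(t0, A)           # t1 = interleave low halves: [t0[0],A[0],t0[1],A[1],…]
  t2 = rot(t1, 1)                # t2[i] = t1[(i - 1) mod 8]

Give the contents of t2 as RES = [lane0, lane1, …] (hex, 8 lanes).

→ t0 |48|6b|48|cd|cd|48|10|cd|
→ t1 |48|48|6b|6b|48|a9|cd|c2|
→ t2 |c2|48|48|6b|6b|48|a9|cd|

RES = [ 0xc2  0x48  0x48  0x6b  0x6b  0x48  0xa9  0xcd ]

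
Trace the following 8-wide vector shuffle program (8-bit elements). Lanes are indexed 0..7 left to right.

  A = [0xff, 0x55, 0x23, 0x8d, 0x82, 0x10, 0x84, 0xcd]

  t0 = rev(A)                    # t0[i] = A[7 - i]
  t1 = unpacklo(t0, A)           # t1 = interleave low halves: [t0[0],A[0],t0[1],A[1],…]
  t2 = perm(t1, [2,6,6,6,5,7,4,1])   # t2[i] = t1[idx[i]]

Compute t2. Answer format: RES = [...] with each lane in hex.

RES = [ 0x84  0x82  0x82  0x82  0x23  0x8d  0x10  0xff ]

→ t0 |cd|84|10|82|8d|23|55|ff|
→ t1 |cd|ff|84|55|10|23|82|8d|
→ t2 |84|82|82|82|23|8d|10|ff|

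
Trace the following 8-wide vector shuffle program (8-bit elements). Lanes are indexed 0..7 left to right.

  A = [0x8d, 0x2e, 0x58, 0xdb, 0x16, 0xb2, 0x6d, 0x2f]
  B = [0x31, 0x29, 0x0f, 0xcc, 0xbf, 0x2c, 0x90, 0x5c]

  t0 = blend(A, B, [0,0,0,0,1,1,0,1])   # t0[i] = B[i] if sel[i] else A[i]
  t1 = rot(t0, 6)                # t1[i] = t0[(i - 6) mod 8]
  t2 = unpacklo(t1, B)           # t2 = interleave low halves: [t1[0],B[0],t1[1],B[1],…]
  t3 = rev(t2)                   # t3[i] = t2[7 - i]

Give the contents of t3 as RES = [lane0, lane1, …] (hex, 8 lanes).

RES = [0xcc, 0x2c, 0x0f, 0xbf, 0x29, 0xdb, 0x31, 0x58]

t0 = [0x8d, 0x2e, 0x58, 0xdb, 0xbf, 0x2c, 0x6d, 0x5c]
t1 = [0x58, 0xdb, 0xbf, 0x2c, 0x6d, 0x5c, 0x8d, 0x2e]
t2 = [0x58, 0x31, 0xdb, 0x29, 0xbf, 0x0f, 0x2c, 0xcc]
t3 = [0xcc, 0x2c, 0x0f, 0xbf, 0x29, 0xdb, 0x31, 0x58]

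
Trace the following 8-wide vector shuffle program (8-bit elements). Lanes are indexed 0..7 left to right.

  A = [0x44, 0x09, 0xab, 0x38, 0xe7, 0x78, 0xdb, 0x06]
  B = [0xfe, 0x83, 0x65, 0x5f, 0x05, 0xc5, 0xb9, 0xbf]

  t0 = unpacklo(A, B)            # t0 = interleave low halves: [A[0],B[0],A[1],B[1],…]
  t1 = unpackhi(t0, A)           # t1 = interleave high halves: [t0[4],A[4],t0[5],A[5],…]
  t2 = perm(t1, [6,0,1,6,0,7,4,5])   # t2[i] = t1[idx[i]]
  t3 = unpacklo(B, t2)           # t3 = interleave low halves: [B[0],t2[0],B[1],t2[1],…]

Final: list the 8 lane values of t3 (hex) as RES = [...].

RES = [0xfe, 0x5f, 0x83, 0xab, 0x65, 0xe7, 0x5f, 0x5f]

t0 = [0x44, 0xfe, 0x09, 0x83, 0xab, 0x65, 0x38, 0x5f]
t1 = [0xab, 0xe7, 0x65, 0x78, 0x38, 0xdb, 0x5f, 0x06]
t2 = [0x5f, 0xab, 0xe7, 0x5f, 0xab, 0x06, 0x38, 0xdb]
t3 = [0xfe, 0x5f, 0x83, 0xab, 0x65, 0xe7, 0x5f, 0x5f]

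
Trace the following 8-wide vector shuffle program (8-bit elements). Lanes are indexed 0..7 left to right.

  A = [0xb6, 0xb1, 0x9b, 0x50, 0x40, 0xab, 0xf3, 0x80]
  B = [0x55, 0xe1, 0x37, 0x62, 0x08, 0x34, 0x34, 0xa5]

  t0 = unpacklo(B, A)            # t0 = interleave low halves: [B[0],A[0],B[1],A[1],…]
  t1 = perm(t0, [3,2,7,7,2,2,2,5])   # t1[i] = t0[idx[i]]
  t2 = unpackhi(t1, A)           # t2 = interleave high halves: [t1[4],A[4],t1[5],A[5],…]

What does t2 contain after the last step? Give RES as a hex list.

RES = [ 0xe1  0x40  0xe1  0xab  0xe1  0xf3  0x9b  0x80 ]

  t0: 55 b6 e1 b1 37 9b 62 50
  t1: b1 e1 50 50 e1 e1 e1 9b
  t2: e1 40 e1 ab e1 f3 9b 80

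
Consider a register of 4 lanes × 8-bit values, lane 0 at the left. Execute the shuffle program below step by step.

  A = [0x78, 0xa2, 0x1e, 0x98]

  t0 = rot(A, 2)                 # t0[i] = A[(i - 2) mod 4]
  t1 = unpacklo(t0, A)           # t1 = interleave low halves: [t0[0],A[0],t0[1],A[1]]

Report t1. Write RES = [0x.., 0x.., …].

  t0: 1e 98 78 a2
  t1: 1e 78 98 a2

RES = [ 0x1e  0x78  0x98  0xa2 ]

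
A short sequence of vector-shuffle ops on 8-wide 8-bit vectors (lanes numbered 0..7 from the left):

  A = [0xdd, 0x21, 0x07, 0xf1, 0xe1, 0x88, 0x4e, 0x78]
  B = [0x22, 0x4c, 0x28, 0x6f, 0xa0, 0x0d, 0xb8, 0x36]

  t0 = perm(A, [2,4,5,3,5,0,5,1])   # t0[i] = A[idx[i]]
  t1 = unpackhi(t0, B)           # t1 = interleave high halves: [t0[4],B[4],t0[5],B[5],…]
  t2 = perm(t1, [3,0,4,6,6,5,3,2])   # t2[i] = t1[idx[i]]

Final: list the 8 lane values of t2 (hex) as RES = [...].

RES = [0x0d, 0x88, 0x88, 0x21, 0x21, 0xb8, 0x0d, 0xdd]

  t0: 07 e1 88 f1 88 dd 88 21
  t1: 88 a0 dd 0d 88 b8 21 36
  t2: 0d 88 88 21 21 b8 0d dd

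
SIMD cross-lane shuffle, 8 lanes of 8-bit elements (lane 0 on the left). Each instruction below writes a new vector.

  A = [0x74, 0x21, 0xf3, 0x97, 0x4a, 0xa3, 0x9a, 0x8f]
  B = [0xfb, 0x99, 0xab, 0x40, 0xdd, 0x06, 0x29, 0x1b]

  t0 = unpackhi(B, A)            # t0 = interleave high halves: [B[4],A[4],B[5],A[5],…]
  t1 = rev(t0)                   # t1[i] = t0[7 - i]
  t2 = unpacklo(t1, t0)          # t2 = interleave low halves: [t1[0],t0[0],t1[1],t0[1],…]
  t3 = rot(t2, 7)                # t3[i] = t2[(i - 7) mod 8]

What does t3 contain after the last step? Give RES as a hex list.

  t0: dd 4a 06 a3 29 9a 1b 8f
  t1: 8f 1b 9a 29 a3 06 4a dd
  t2: 8f dd 1b 4a 9a 06 29 a3
  t3: dd 1b 4a 9a 06 29 a3 8f

RES = [0xdd, 0x1b, 0x4a, 0x9a, 0x06, 0x29, 0xa3, 0x8f]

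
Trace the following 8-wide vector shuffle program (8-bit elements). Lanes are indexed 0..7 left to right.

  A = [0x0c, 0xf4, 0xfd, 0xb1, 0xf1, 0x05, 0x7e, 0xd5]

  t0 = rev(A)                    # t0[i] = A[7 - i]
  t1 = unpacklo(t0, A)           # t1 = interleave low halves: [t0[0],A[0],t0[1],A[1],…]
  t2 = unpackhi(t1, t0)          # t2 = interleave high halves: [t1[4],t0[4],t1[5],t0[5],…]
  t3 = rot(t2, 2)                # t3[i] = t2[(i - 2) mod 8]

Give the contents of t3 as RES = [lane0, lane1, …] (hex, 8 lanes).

t0 = [0xd5, 0x7e, 0x05, 0xf1, 0xb1, 0xfd, 0xf4, 0x0c]
t1 = [0xd5, 0x0c, 0x7e, 0xf4, 0x05, 0xfd, 0xf1, 0xb1]
t2 = [0x05, 0xb1, 0xfd, 0xfd, 0xf1, 0xf4, 0xb1, 0x0c]
t3 = [0xb1, 0x0c, 0x05, 0xb1, 0xfd, 0xfd, 0xf1, 0xf4]

RES = [ 0xb1  0x0c  0x05  0xb1  0xfd  0xfd  0xf1  0xf4 ]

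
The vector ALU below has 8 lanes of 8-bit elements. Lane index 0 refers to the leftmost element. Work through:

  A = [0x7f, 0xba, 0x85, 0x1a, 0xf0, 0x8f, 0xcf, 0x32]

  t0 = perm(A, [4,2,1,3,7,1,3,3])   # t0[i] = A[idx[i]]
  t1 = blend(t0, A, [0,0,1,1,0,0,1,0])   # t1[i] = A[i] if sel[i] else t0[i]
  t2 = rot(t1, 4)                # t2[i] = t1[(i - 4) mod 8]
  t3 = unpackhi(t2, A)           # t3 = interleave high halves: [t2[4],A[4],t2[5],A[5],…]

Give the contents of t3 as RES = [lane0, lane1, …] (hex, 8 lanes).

RES = [0xf0, 0xf0, 0x85, 0x8f, 0x85, 0xcf, 0x1a, 0x32]

→ t0 |f0|85|ba|1a|32|ba|1a|1a|
→ t1 |f0|85|85|1a|32|ba|cf|1a|
→ t2 |32|ba|cf|1a|f0|85|85|1a|
→ t3 |f0|f0|85|8f|85|cf|1a|32|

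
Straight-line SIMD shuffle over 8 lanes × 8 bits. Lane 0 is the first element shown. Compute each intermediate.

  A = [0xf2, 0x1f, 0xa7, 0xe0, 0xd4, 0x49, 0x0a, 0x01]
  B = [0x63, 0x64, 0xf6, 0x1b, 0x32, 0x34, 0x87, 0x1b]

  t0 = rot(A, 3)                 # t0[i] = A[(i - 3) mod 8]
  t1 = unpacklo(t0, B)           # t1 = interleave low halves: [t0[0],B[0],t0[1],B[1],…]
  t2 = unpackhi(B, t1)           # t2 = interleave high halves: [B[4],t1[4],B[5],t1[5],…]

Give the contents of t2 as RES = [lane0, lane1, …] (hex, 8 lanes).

  t0: 49 0a 01 f2 1f a7 e0 d4
  t1: 49 63 0a 64 01 f6 f2 1b
  t2: 32 01 34 f6 87 f2 1b 1b

RES = [ 0x32  0x01  0x34  0xf6  0x87  0xf2  0x1b  0x1b ]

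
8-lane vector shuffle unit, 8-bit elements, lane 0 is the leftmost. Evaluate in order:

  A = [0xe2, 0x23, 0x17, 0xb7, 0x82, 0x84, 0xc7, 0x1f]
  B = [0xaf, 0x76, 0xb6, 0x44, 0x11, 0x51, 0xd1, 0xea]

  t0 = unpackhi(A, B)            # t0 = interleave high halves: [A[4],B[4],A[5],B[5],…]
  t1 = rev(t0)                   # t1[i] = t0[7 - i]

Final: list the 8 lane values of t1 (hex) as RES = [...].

RES = [ 0xea  0x1f  0xd1  0xc7  0x51  0x84  0x11  0x82 ]

→ t0 |82|11|84|51|c7|d1|1f|ea|
→ t1 |ea|1f|d1|c7|51|84|11|82|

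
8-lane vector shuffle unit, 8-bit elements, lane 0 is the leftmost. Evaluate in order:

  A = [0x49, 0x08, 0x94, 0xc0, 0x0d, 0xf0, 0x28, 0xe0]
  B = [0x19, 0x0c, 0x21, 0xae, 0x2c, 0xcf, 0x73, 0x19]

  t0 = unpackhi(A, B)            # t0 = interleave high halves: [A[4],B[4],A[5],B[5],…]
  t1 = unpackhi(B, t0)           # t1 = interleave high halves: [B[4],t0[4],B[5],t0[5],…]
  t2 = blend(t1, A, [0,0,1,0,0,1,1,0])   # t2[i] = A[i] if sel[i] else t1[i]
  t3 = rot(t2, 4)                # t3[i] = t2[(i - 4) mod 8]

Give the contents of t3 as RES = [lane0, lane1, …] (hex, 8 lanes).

RES = [0x73, 0xf0, 0x28, 0x19, 0x2c, 0x28, 0x94, 0x73]

t0 = [0x0d, 0x2c, 0xf0, 0xcf, 0x28, 0x73, 0xe0, 0x19]
t1 = [0x2c, 0x28, 0xcf, 0x73, 0x73, 0xe0, 0x19, 0x19]
t2 = [0x2c, 0x28, 0x94, 0x73, 0x73, 0xf0, 0x28, 0x19]
t3 = [0x73, 0xf0, 0x28, 0x19, 0x2c, 0x28, 0x94, 0x73]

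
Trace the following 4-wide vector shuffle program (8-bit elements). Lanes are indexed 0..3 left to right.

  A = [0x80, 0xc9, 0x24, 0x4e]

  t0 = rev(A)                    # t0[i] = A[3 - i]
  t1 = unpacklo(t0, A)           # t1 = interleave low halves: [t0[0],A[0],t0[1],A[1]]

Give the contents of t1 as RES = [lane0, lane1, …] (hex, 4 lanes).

→ t0 |4e|24|c9|80|
→ t1 |4e|80|24|c9|

RES = [ 0x4e  0x80  0x24  0xc9 ]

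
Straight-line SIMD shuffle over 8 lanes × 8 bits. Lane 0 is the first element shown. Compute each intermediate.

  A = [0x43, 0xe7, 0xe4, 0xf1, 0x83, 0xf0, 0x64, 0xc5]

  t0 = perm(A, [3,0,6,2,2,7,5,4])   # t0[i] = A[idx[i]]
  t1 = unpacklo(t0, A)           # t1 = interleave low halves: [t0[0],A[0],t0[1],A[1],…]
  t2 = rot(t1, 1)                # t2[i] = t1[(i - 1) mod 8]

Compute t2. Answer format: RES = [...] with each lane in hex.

t0 = [0xf1, 0x43, 0x64, 0xe4, 0xe4, 0xc5, 0xf0, 0x83]
t1 = [0xf1, 0x43, 0x43, 0xe7, 0x64, 0xe4, 0xe4, 0xf1]
t2 = [0xf1, 0xf1, 0x43, 0x43, 0xe7, 0x64, 0xe4, 0xe4]

RES = [0xf1, 0xf1, 0x43, 0x43, 0xe7, 0x64, 0xe4, 0xe4]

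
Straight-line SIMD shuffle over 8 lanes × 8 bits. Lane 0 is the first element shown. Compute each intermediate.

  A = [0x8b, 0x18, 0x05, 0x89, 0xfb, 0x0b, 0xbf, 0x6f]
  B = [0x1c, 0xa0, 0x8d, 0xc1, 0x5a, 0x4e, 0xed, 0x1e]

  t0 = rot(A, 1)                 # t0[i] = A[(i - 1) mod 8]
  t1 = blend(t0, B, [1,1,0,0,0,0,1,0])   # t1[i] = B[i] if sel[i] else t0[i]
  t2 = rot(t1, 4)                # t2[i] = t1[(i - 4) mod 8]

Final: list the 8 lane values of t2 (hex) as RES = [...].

t0 = [0x6f, 0x8b, 0x18, 0x05, 0x89, 0xfb, 0x0b, 0xbf]
t1 = [0x1c, 0xa0, 0x18, 0x05, 0x89, 0xfb, 0xed, 0xbf]
t2 = [0x89, 0xfb, 0xed, 0xbf, 0x1c, 0xa0, 0x18, 0x05]

RES = [ 0x89  0xfb  0xed  0xbf  0x1c  0xa0  0x18  0x05 ]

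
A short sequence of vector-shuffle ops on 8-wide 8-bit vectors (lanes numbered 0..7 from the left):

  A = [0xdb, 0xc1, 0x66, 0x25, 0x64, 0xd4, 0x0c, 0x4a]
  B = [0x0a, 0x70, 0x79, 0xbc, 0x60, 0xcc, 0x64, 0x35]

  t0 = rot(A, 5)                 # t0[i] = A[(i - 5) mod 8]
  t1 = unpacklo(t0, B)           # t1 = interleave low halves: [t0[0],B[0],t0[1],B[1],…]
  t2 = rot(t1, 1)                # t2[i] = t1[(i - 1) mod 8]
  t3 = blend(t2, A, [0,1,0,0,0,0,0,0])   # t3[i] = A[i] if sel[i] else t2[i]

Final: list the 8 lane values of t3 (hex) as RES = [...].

RES = [ 0xbc  0xc1  0x0a  0x64  0x70  0xd4  0x79  0x0c ]

t0 = [0x25, 0x64, 0xd4, 0x0c, 0x4a, 0xdb, 0xc1, 0x66]
t1 = [0x25, 0x0a, 0x64, 0x70, 0xd4, 0x79, 0x0c, 0xbc]
t2 = [0xbc, 0x25, 0x0a, 0x64, 0x70, 0xd4, 0x79, 0x0c]
t3 = [0xbc, 0xc1, 0x0a, 0x64, 0x70, 0xd4, 0x79, 0x0c]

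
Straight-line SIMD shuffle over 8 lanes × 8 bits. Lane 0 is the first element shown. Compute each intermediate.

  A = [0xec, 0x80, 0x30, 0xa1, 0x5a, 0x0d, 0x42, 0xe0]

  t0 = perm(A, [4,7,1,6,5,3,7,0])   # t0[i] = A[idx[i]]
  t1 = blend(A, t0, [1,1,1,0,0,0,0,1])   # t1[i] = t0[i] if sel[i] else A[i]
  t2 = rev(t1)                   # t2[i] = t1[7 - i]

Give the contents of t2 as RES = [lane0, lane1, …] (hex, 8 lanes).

RES = [0xec, 0x42, 0x0d, 0x5a, 0xa1, 0x80, 0xe0, 0x5a]

t0 = [0x5a, 0xe0, 0x80, 0x42, 0x0d, 0xa1, 0xe0, 0xec]
t1 = [0x5a, 0xe0, 0x80, 0xa1, 0x5a, 0x0d, 0x42, 0xec]
t2 = [0xec, 0x42, 0x0d, 0x5a, 0xa1, 0x80, 0xe0, 0x5a]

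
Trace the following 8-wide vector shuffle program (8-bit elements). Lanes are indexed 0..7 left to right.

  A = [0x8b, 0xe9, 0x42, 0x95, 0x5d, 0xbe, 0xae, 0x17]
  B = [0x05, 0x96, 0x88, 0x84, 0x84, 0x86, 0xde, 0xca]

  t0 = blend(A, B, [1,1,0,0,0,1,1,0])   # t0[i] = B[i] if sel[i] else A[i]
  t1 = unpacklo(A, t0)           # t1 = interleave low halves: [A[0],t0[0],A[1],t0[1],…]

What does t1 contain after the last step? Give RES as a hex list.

RES = [ 0x8b  0x05  0xe9  0x96  0x42  0x42  0x95  0x95 ]

→ t0 |05|96|42|95|5d|86|de|17|
→ t1 |8b|05|e9|96|42|42|95|95|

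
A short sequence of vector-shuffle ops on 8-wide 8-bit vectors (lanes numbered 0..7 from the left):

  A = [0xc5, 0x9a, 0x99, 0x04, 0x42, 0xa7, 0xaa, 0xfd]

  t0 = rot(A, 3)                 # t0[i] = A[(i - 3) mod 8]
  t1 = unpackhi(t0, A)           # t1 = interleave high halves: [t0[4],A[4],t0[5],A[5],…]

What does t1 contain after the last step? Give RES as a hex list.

  t0: a7 aa fd c5 9a 99 04 42
  t1: 9a 42 99 a7 04 aa 42 fd

RES = [ 0x9a  0x42  0x99  0xa7  0x04  0xaa  0x42  0xfd ]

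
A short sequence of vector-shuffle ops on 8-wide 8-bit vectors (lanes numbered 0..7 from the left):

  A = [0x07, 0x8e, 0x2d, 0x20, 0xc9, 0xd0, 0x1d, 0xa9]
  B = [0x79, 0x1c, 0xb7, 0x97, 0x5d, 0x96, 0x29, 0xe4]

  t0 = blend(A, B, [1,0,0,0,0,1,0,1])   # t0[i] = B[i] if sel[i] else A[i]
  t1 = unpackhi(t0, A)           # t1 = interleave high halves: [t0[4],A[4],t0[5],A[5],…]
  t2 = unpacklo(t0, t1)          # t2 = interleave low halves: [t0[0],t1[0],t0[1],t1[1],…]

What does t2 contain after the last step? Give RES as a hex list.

  t0: 79 8e 2d 20 c9 96 1d e4
  t1: c9 c9 96 d0 1d 1d e4 a9
  t2: 79 c9 8e c9 2d 96 20 d0

RES = [0x79, 0xc9, 0x8e, 0xc9, 0x2d, 0x96, 0x20, 0xd0]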